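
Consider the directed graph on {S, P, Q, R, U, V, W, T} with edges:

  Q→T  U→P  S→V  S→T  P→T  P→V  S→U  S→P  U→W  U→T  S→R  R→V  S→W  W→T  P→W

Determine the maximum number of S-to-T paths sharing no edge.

Assign every edge capacity 1; by Menger, the answer equals the max flow.
Path S→T (+1); total 1.
Path S→P→T (+1); total 2.
Path S→U→T (+1); total 3.
Path S→W→T (+1); total 4.
No residual S→T path; max flow = 4.
Certifying cut of size 4: {S→P, S→T, S→U, S→W}.

4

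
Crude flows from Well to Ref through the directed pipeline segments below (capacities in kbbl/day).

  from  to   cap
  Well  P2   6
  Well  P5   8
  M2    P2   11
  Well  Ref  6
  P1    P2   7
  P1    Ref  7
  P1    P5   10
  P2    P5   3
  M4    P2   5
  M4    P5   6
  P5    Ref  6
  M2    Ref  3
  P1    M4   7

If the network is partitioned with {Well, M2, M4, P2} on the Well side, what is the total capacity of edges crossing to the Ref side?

26

Edges leaving {Well, M2, M4, P2}: Well→P5 (8), Well→Ref (6), M2→Ref (3), M4→P5 (6), P2→P5 (3).
Cut capacity = 8 + 6 + 3 + 6 + 3 = 26.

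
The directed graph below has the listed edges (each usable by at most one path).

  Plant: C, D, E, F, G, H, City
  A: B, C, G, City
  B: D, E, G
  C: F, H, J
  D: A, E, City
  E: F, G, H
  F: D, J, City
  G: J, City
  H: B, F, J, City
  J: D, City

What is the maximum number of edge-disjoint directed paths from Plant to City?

7

Assign every edge capacity 1; by Menger, the answer equals the max flow.
Path Plant→City (+1); total 1.
Path Plant→D→City (+1); total 2.
Path Plant→F→City (+1); total 3.
Path Plant→G→City (+1); total 4.
Path Plant→H→City (+1); total 5.
Path Plant→C→J→City (+1); total 6.
Path Plant→E→F→D→A→City (+1); total 7.
No residual Plant→City path; max flow = 7.
Certifying cut of size 7: {Plant→C, Plant→City, Plant→D, Plant→E, Plant→F, Plant→G, Plant→H}.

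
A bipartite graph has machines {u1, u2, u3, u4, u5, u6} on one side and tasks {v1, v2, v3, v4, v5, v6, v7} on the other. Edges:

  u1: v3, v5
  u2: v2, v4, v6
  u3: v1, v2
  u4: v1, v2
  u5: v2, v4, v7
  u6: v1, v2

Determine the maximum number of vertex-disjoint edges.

5

Unit-capacity flow: source→left, listed edges, right→sink; max matching = max flow.
Augmenting path u1→v3 (+1); matched 1.
Augmenting path u2→v2 (+1); matched 2.
Augmenting path u3→v1 (+1); matched 3.
Augmenting path u5→v4 (+1); matched 4.
Augmenting path u4→v2→u2→v6 (+1); matched 5.
No augmenting path remains; maximum matching = 5.
König certificate: {u1, u2, u5, v1, v2} is a vertex cover of size 5 (every listed pair touches it), so no matching can be larger.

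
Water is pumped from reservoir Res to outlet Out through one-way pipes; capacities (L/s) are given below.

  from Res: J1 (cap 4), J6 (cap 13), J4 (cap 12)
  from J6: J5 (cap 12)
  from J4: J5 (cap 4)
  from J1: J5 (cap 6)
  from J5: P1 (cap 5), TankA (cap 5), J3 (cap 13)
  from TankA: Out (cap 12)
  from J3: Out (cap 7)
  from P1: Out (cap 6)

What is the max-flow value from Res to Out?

Augment Res→J6→J5→TankA→Out: bottleneck 5, flow now 5.
Augment Res→J6→J5→J3→Out: bottleneck 7, flow now 12.
Augment Res→J4→J5→P1→Out: bottleneck 4, flow now 16.
Augment Res→J1→J5→P1→Out: bottleneck 1, flow now 17.
No augmenting path remains; maximum flow = 17.
In the residual graph, reachable from Res: {Res, J6, J4, J1, J5, J3}.
Min-cut edges: J5→TankA (5), J5→P1 (5), J3→Out (7); capacity 5 + 5 + 7 = 17.
This cut is saturated, so no flow can exceed 17.

17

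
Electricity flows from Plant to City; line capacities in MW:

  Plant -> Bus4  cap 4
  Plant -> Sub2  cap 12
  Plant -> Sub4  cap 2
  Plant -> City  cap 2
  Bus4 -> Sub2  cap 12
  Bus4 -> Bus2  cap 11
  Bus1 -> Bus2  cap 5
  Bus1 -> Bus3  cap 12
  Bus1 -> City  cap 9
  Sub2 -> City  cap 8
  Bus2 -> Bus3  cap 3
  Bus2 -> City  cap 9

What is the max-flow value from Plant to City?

14

Augment Plant→City: bottleneck 2, flow now 2.
Augment Plant→Sub2→City: bottleneck 8, flow now 10.
Augment Plant→Bus4→Bus2→City: bottleneck 4, flow now 14.
No augmenting path remains; maximum flow = 14.
In the residual graph, reachable from Plant: {Plant, Sub2, Sub4}.
Min-cut edges: Plant→Bus4 (4), Plant→City (2), Sub2→City (8); capacity 4 + 2 + 8 = 14.
This cut is saturated, so no flow can exceed 14.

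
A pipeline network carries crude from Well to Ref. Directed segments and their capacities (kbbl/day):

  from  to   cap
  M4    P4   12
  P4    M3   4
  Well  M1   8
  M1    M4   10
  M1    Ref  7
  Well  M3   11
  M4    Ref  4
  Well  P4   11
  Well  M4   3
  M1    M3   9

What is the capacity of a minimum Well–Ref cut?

Augment Well→M1→Ref: bottleneck 7, flow now 7.
Augment Well→M4→Ref: bottleneck 3, flow now 10.
Augment Well→M1→M4→Ref: bottleneck 1, flow now 11.
No augmenting path remains; maximum flow = 11.
By max-flow min-cut, the minimum cut capacity equals the max flow.
In the residual graph, reachable from Well: {Well, P4, M3}.
Min-cut edges: Well→M1 (8), Well→M4 (3); capacity 8 + 3 = 11.

11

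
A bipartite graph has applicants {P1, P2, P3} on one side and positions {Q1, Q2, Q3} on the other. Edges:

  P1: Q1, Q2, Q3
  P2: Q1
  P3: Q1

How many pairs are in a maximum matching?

Unit-capacity flow: source→left, listed edges, right→sink; max matching = max flow.
Augmenting path P1→Q1 (+1); matched 1.
Augmenting path P2→Q1→P1→Q2 (+1); matched 2.
No augmenting path remains; maximum matching = 2.
König certificate: {P1, Q1} is a vertex cover of size 2 (every listed pair touches it), so no matching can be larger.

2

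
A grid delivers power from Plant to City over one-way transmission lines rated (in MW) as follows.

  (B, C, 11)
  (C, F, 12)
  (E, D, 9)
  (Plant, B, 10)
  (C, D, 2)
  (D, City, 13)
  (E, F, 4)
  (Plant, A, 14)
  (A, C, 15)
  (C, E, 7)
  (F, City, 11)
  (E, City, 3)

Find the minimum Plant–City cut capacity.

20

Augment Plant→A→C→D→City: bottleneck 2, flow now 2.
Augment Plant→A→C→E→City: bottleneck 3, flow now 5.
Augment Plant→A→C→F→City: bottleneck 9, flow now 14.
Augment Plant→B→C→F→City: bottleneck 2, flow now 16.
Augment Plant→B→C→E→D→City: bottleneck 4, flow now 20.
No augmenting path remains; maximum flow = 20.
By max-flow min-cut, the minimum cut capacity equals the max flow.
In the residual graph, reachable from Plant: {Plant, A, B, C, F}.
Min-cut edges: C→D (2), C→E (7), F→City (11); capacity 2 + 7 + 11 = 20.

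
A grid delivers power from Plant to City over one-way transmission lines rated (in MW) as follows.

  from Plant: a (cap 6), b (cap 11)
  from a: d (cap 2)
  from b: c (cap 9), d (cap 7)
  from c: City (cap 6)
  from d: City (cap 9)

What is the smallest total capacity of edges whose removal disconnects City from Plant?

13

Augment Plant→a→d→City: bottleneck 2, flow now 2.
Augment Plant→b→c→City: bottleneck 6, flow now 8.
Augment Plant→b→d→City: bottleneck 5, flow now 13.
No augmenting path remains; maximum flow = 13.
By max-flow min-cut, the minimum cut capacity equals the max flow.
In the residual graph, reachable from Plant: {Plant, a}.
Min-cut edges: Plant→b (11), a→d (2); capacity 11 + 2 = 13.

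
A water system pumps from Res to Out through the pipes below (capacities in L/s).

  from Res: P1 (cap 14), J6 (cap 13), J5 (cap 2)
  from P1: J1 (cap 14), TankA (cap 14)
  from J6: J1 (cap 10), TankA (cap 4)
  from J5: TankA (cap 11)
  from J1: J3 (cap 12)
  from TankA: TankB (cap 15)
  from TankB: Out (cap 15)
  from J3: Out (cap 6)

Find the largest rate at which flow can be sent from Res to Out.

21

Augment Res→P1→J1→J3→Out: bottleneck 6, flow now 6.
Augment Res→P1→TankA→TankB→Out: bottleneck 8, flow now 14.
Augment Res→J6→TankA→TankB→Out: bottleneck 4, flow now 18.
Augment Res→J5→TankA→TankB→Out: bottleneck 2, flow now 20.
Augment Res→J6→J1→P1→TankA→TankB→Out: bottleneck 1, flow now 21. (uses reverse residual edge)
No augmenting path remains; maximum flow = 21.
In the residual graph, reachable from Res: {Res, P1, J6, J5, J1, TankA, J3}.
Min-cut edges: TankA→TankB (15), J3→Out (6); capacity 15 + 6 = 21.
This cut is saturated, so no flow can exceed 21.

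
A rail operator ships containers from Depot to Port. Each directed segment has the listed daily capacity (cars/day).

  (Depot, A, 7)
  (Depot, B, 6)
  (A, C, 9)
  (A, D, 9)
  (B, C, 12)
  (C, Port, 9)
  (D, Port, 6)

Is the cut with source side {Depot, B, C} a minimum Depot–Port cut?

No — its capacity is 16, but the minimum cut has capacity 13.

Given cut capacity: 7 + 9 = 16.
Augment Depot→A→C→Port: bottleneck 7, flow now 7.
Augment Depot→B→C→Port: bottleneck 2, flow now 9.
Augment Depot→B→C→A→D→Port: bottleneck 4, flow now 13. (uses reverse residual edge)
No augmenting path remains; maximum flow = 13.
In the residual graph, reachable from Depot: {Depot}.
Min-cut edges: Depot→A (7), Depot→B (6); capacity 7 + 6 = 13.
Cut capacity 16 exceeds the max flow 13, so it is not minimum.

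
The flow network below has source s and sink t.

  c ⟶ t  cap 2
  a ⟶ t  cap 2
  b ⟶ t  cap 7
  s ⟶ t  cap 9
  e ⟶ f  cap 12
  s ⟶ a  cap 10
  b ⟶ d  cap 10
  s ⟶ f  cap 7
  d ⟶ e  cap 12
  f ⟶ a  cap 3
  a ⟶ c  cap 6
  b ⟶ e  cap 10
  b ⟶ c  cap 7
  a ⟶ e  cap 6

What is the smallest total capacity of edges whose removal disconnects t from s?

Augment s→t: bottleneck 9, flow now 9.
Augment s→a→t: bottleneck 2, flow now 11.
Augment s→a→c→t: bottleneck 2, flow now 13.
No augmenting path remains; maximum flow = 13.
By max-flow min-cut, the minimum cut capacity equals the max flow.
In the residual graph, reachable from s: {s, a, c, e, f}.
Min-cut edges: s→t (9), a→t (2), c→t (2); capacity 9 + 2 + 2 = 13.

13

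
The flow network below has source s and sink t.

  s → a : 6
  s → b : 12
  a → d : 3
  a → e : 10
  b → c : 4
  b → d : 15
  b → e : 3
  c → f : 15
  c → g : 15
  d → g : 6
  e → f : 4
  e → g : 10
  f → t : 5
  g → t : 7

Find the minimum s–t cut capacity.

12

Augment s→a→d→g→t: bottleneck 3, flow now 3.
Augment s→a→e→f→t: bottleneck 3, flow now 6.
Augment s→b→c→f→t: bottleneck 2, flow now 8.
Augment s→b→c→g→t: bottleneck 2, flow now 10.
Augment s→b→d→g→t: bottleneck 2, flow now 12.
No augmenting path remains; maximum flow = 12.
By max-flow min-cut, the minimum cut capacity equals the max flow.
In the residual graph, reachable from s: {s, a, b, c, d, e, f, g}.
Min-cut edges: f→t (5), g→t (7); capacity 5 + 7 = 12.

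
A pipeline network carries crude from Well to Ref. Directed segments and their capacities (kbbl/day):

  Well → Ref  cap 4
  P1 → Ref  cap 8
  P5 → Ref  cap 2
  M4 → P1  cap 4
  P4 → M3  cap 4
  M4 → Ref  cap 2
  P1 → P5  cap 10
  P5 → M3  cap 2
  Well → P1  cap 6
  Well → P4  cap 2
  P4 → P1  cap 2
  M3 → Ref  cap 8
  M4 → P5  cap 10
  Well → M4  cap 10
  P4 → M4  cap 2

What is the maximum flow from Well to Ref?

20

Augment Well→Ref: bottleneck 4, flow now 4.
Augment Well→M4→Ref: bottleneck 2, flow now 6.
Augment Well→P1→Ref: bottleneck 6, flow now 12.
Augment Well→P4→P1→Ref: bottleneck 2, flow now 14.
Augment Well→M4→P5→Ref: bottleneck 2, flow now 16.
Augment Well→M4→P5→M3→Ref: bottleneck 2, flow now 18.
Augment Well→M4→P1→P4→M3→Ref: bottleneck 2, flow now 20. (uses reverse residual edge)
No augmenting path remains; maximum flow = 20.
In the residual graph, reachable from Well: {Well, M4, P1, P5}.
Min-cut edges: Well→P4 (2), Well→Ref (4), M4→Ref (2), P1→Ref (8), P5→M3 (2), P5→Ref (2); capacity 2 + 4 + 2 + 8 + 2 + 2 = 20.
This cut is saturated, so no flow can exceed 20.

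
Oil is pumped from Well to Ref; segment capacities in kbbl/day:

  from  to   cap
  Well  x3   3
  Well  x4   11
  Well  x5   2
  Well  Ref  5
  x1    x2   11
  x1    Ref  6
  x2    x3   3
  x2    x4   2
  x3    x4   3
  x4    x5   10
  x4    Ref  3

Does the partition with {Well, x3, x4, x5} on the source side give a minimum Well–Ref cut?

Given cut capacity: 5 + 3 = 8.
Augment Well→Ref: bottleneck 5, flow now 5.
Augment Well→x4→Ref: bottleneck 3, flow now 8.
No augmenting path remains; maximum flow = 8.
Cut capacity 8 equals the max flow, so it is a minimum cut.

Yes — it is a minimum cut (capacity 8).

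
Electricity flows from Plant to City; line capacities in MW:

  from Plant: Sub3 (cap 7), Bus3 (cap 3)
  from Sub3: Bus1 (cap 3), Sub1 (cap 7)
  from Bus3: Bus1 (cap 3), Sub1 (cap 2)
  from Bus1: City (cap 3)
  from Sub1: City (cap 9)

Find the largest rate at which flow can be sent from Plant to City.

Augment Plant→Sub3→Bus1→City: bottleneck 3, flow now 3.
Augment Plant→Sub3→Sub1→City: bottleneck 4, flow now 7.
Augment Plant→Bus3→Sub1→City: bottleneck 2, flow now 9.
Augment Plant→Bus3→Bus1→Sub3→Sub1→City: bottleneck 1, flow now 10. (uses reverse residual edge)
No augmenting path remains; maximum flow = 10.
In the residual graph, reachable from Plant: {Plant}.
Min-cut edges: Plant→Sub3 (7), Plant→Bus3 (3); capacity 7 + 3 = 10.
This cut is saturated, so no flow can exceed 10.

10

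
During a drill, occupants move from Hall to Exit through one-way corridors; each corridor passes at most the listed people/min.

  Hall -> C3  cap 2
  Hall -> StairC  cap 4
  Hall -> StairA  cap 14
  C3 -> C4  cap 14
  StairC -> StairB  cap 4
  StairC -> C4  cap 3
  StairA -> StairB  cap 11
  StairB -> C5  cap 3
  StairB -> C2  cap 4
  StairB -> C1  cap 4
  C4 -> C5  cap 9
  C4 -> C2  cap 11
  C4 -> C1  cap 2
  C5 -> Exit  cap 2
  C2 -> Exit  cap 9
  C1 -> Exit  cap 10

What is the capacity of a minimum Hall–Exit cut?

15

Augment Hall→C3→C4→C5→Exit: bottleneck 2, flow now 2.
Augment Hall→StairC→StairB→C2→Exit: bottleneck 4, flow now 6.
Augment Hall→StairA→StairB→C1→Exit: bottleneck 4, flow now 10.
Augment Hall→StairA→StairB→StairC→C4→C2→Exit: bottleneck 3, flow now 13. (uses reverse residual edge)
Augment Hall→StairA→StairB→C5→C4→C2→Exit: bottleneck 2, flow now 15. (uses reverse residual edge)
No augmenting path remains; maximum flow = 15.
By max-flow min-cut, the minimum cut capacity equals the max flow.
In the residual graph, reachable from Hall: {Hall, StairC, StairA, StairB, C5}.
Min-cut edges: Hall→C3 (2), StairC→C4 (3), StairB→C2 (4), StairB→C1 (4), C5→Exit (2); capacity 2 + 3 + 4 + 4 + 2 = 15.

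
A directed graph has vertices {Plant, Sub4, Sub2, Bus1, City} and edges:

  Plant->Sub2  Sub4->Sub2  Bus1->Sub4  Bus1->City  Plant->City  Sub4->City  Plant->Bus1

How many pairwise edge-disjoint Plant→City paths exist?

Assign every edge capacity 1; by Menger, the answer equals the max flow.
Path Plant→City (+1); total 1.
Path Plant→Bus1→City (+1); total 2.
No residual Plant→City path; max flow = 2.
Certifying cut of size 2: {Plant→Bus1, Plant→City}.

2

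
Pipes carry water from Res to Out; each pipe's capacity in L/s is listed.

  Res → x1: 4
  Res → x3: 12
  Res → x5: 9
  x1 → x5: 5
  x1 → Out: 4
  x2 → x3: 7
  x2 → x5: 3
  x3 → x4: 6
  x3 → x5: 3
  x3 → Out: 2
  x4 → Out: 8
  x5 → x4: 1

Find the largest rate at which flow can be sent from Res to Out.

13

Augment Res→x1→Out: bottleneck 4, flow now 4.
Augment Res→x3→Out: bottleneck 2, flow now 6.
Augment Res→x3→x4→Out: bottleneck 6, flow now 12.
Augment Res→x5→x4→Out: bottleneck 1, flow now 13.
No augmenting path remains; maximum flow = 13.
In the residual graph, reachable from Res: {Res, x3, x5}.
Min-cut edges: Res→x1 (4), x3→x4 (6), x3→Out (2), x5→x4 (1); capacity 4 + 6 + 2 + 1 = 13.
This cut is saturated, so no flow can exceed 13.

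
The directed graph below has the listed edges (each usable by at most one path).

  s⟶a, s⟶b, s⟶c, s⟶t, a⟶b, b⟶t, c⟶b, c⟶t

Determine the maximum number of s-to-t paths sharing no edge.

Assign every edge capacity 1; by Menger, the answer equals the max flow.
Path s→t (+1); total 1.
Path s→b→t (+1); total 2.
Path s→c→t (+1); total 3.
No residual s→t path; max flow = 3.
Certifying cut of size 3: {b→t, s→c, s→t}.

3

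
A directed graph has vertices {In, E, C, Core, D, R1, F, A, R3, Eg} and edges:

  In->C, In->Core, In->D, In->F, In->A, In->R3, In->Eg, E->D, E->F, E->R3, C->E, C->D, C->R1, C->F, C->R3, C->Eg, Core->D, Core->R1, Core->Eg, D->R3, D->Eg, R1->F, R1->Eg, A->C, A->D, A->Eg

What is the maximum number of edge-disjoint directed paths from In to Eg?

Assign every edge capacity 1; by Menger, the answer equals the max flow.
Path In→Eg (+1); total 1.
Path In→C→Eg (+1); total 2.
Path In→Core→Eg (+1); total 3.
Path In→D→Eg (+1); total 4.
Path In→A→Eg (+1); total 5.
No residual In→Eg path; max flow = 5.
Certifying cut of size 5: {In→A, In→C, In→Core, In→D, In→Eg}.

5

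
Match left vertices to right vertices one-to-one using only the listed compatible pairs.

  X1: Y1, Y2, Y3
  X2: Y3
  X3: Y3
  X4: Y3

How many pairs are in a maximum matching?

Unit-capacity flow: source→left, listed edges, right→sink; max matching = max flow.
Augmenting path X1→Y1 (+1); matched 1.
Augmenting path X2→Y3 (+1); matched 2.
No augmenting path remains; maximum matching = 2.
König certificate: {X1, Y3} is a vertex cover of size 2 (every listed pair touches it), so no matching can be larger.

2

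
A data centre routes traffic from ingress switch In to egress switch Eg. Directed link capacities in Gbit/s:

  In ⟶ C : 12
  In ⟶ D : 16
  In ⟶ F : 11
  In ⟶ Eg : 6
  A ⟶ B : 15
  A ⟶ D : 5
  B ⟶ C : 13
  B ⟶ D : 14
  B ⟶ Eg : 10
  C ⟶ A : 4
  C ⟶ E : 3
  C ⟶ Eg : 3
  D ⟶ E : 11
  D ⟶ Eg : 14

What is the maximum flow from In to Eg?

Augment In→Eg: bottleneck 6, flow now 6.
Augment In→C→Eg: bottleneck 3, flow now 9.
Augment In→D→Eg: bottleneck 14, flow now 23.
Augment In→C→A→B→Eg: bottleneck 4, flow now 27.
No augmenting path remains; maximum flow = 27.
In the residual graph, reachable from In: {In, C, D, E, F}.
Min-cut edges: In→Eg (6), C→A (4), C→Eg (3), D→Eg (14); capacity 6 + 4 + 3 + 14 = 27.
This cut is saturated, so no flow can exceed 27.

27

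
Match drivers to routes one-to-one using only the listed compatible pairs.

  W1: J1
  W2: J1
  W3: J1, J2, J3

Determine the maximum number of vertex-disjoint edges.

Unit-capacity flow: source→left, listed edges, right→sink; max matching = max flow.
Augmenting path W1→J1 (+1); matched 1.
Augmenting path W3→J2 (+1); matched 2.
No augmenting path remains; maximum matching = 2.
König certificate: {W3, J1} is a vertex cover of size 2 (every listed pair touches it), so no matching can be larger.

2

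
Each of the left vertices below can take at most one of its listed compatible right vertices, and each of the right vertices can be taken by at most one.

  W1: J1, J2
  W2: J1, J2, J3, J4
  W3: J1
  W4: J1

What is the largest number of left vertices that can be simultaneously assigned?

Unit-capacity flow: source→left, listed edges, right→sink; max matching = max flow.
Augmenting path W1→J1 (+1); matched 1.
Augmenting path W2→J2 (+1); matched 2.
Augmenting path W3→J1→W1→J2→W2→J3 (+1); matched 3.
No augmenting path remains; maximum matching = 3.
König certificate: {W1, W2, J1} is a vertex cover of size 3 (every listed pair touches it), so no matching can be larger.

3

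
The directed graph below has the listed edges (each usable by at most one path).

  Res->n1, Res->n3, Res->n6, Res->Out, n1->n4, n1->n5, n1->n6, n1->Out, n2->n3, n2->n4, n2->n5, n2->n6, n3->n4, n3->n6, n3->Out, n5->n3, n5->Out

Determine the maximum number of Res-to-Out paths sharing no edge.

Assign every edge capacity 1; by Menger, the answer equals the max flow.
Path Res→Out (+1); total 1.
Path Res→n1→Out (+1); total 2.
Path Res→n3→Out (+1); total 3.
No residual Res→Out path; max flow = 3.
Certifying cut of size 3: {Res→Out, Res→n1, Res→n3}.

3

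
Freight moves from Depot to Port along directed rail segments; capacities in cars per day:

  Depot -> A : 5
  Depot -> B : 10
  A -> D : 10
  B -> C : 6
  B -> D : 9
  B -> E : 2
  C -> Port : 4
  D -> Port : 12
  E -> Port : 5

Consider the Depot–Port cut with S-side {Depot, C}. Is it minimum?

No — its capacity is 19, but the minimum cut has capacity 15.

Given cut capacity: 5 + 10 + 4 = 19.
Augment Depot→A→D→Port: bottleneck 5, flow now 5.
Augment Depot→B→C→Port: bottleneck 4, flow now 9.
Augment Depot→B→D→Port: bottleneck 6, flow now 15.
No augmenting path remains; maximum flow = 15.
In the residual graph, reachable from Depot: {Depot}.
Min-cut edges: Depot→A (5), Depot→B (10); capacity 5 + 10 = 15.
Cut capacity 19 exceeds the max flow 15, so it is not minimum.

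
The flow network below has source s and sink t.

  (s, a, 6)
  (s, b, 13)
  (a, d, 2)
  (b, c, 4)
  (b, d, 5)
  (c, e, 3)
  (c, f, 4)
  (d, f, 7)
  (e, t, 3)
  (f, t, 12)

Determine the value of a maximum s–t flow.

Augment s→a→d→f→t: bottleneck 2, flow now 2.
Augment s→b→c→e→t: bottleneck 3, flow now 5.
Augment s→b→c→f→t: bottleneck 1, flow now 6.
Augment s→b→d→f→t: bottleneck 5, flow now 11.
No augmenting path remains; maximum flow = 11.
In the residual graph, reachable from s: {s, a, b}.
Min-cut edges: a→d (2), b→c (4), b→d (5); capacity 2 + 4 + 5 = 11.
This cut is saturated, so no flow can exceed 11.

11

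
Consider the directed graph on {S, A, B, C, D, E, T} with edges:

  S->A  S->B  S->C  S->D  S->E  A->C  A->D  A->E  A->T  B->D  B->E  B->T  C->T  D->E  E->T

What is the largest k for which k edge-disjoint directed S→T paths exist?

4

Assign every edge capacity 1; by Menger, the answer equals the max flow.
Path S→A→T (+1); total 1.
Path S→B→T (+1); total 2.
Path S→C→T (+1); total 3.
Path S→E→T (+1); total 4.
No residual S→T path; max flow = 4.
Certifying cut of size 4: {E→T, S→A, S→B, S→C}.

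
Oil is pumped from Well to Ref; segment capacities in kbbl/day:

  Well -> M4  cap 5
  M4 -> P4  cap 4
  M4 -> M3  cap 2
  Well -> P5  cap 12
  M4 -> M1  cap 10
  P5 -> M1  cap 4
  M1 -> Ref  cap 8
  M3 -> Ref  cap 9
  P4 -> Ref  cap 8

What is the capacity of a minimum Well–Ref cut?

Augment Well→P5→M1→Ref: bottleneck 4, flow now 4.
Augment Well→M4→M1→Ref: bottleneck 4, flow now 8.
Augment Well→M4→P4→Ref: bottleneck 1, flow now 9.
No augmenting path remains; maximum flow = 9.
By max-flow min-cut, the minimum cut capacity equals the max flow.
In the residual graph, reachable from Well: {Well, P5}.
Min-cut edges: Well→M4 (5), P5→M1 (4); capacity 5 + 4 = 9.

9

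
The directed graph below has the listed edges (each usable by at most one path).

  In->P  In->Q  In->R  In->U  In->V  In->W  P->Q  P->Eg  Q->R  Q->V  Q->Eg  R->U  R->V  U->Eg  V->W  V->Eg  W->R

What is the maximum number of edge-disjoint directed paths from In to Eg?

Assign every edge capacity 1; by Menger, the answer equals the max flow.
Path In→P→Eg (+1); total 1.
Path In→Q→Eg (+1); total 2.
Path In→U→Eg (+1); total 3.
Path In→V→Eg (+1); total 4.
No residual In→Eg path; max flow = 4.
Certifying cut of size 4: {In→P, In→Q, U→Eg, V→Eg}.

4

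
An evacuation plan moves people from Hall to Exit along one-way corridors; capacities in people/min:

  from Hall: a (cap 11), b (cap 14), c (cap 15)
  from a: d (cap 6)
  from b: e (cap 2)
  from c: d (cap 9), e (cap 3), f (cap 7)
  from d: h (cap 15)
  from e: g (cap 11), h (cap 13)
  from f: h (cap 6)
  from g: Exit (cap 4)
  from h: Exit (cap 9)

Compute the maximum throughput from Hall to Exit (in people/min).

Augment Hall→a→d→h→Exit: bottleneck 6, flow now 6.
Augment Hall→b→e→g→Exit: bottleneck 2, flow now 8.
Augment Hall→c→d→h→Exit: bottleneck 3, flow now 11.
Augment Hall→c→e→g→Exit: bottleneck 2, flow now 13.
No augmenting path remains; maximum flow = 13.
In the residual graph, reachable from Hall: {Hall, a, b, c, d, e, f, g, h}.
Min-cut edges: g→Exit (4), h→Exit (9); capacity 4 + 9 = 13.
This cut is saturated, so no flow can exceed 13.

13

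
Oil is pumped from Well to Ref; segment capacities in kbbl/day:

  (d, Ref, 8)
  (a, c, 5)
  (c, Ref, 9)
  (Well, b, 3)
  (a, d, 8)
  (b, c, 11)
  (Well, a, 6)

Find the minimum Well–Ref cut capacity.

9

Augment Well→a→c→Ref: bottleneck 5, flow now 5.
Augment Well→a→d→Ref: bottleneck 1, flow now 6.
Augment Well→b→c→Ref: bottleneck 3, flow now 9.
No augmenting path remains; maximum flow = 9.
By max-flow min-cut, the minimum cut capacity equals the max flow.
In the residual graph, reachable from Well: {Well}.
Min-cut edges: Well→a (6), Well→b (3); capacity 6 + 3 = 9.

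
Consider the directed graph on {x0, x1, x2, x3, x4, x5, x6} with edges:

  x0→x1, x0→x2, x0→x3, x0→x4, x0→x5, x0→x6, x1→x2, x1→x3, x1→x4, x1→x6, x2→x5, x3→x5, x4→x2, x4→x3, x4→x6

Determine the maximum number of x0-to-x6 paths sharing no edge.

3

Assign every edge capacity 1; by Menger, the answer equals the max flow.
Path x0→x6 (+1); total 1.
Path x0→x1→x6 (+1); total 2.
Path x0→x4→x6 (+1); total 3.
No residual x0→x6 path; max flow = 3.
Certifying cut of size 3: {x0→x1, x0→x4, x0→x6}.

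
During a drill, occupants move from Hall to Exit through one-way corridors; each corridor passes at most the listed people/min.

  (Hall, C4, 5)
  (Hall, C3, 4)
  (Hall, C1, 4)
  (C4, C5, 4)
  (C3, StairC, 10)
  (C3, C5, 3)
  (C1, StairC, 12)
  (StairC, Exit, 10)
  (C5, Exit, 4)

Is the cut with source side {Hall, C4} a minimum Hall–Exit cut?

Yes — it is a minimum cut (capacity 12).

Given cut capacity: 4 + 4 + 4 = 12.
Augment Hall→C4→C5→Exit: bottleneck 4, flow now 4.
Augment Hall→C3→StairC→Exit: bottleneck 4, flow now 8.
Augment Hall→C1→StairC→Exit: bottleneck 4, flow now 12.
No augmenting path remains; maximum flow = 12.
Cut capacity 12 equals the max flow, so it is a minimum cut.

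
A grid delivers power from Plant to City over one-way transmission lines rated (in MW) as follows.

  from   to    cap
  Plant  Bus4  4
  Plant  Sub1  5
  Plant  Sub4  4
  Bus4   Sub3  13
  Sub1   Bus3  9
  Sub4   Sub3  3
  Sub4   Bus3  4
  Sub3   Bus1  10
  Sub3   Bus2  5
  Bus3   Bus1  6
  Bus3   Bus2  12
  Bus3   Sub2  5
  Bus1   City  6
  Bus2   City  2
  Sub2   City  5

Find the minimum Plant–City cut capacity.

Augment Plant→Bus4→Sub3→Bus1→City: bottleneck 4, flow now 4.
Augment Plant→Sub1→Bus3→Bus1→City: bottleneck 2, flow now 6.
Augment Plant→Sub1→Bus3→Bus2→City: bottleneck 2, flow now 8.
Augment Plant→Sub1→Bus3→Sub2→City: bottleneck 1, flow now 9.
Augment Plant→Sub4→Bus3→Sub2→City: bottleneck 4, flow now 13.
No augmenting path remains; maximum flow = 13.
By max-flow min-cut, the minimum cut capacity equals the max flow.
In the residual graph, reachable from Plant: {Plant}.
Min-cut edges: Plant→Bus4 (4), Plant→Sub1 (5), Plant→Sub4 (4); capacity 4 + 5 + 4 = 13.

13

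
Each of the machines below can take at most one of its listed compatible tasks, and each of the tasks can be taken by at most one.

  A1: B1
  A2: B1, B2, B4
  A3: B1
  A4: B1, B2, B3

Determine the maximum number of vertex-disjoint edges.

Unit-capacity flow: source→left, listed edges, right→sink; max matching = max flow.
Augmenting path A1→B1 (+1); matched 1.
Augmenting path A2→B2 (+1); matched 2.
Augmenting path A4→B3 (+1); matched 3.
No augmenting path remains; maximum matching = 3.
König certificate: {A2, A4, B1} is a vertex cover of size 3 (every listed pair touches it), so no matching can be larger.

3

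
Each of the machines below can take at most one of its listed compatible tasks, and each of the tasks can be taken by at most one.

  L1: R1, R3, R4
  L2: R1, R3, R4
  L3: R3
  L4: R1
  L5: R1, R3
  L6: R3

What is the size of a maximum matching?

Unit-capacity flow: source→left, listed edges, right→sink; max matching = max flow.
Augmenting path L1→R1 (+1); matched 1.
Augmenting path L2→R3 (+1); matched 2.
Augmenting path L3→R3→L2→R4 (+1); matched 3.
No augmenting path remains; maximum matching = 3.
König certificate: {R1, R3, R4} is a vertex cover of size 3 (every listed pair touches it), so no matching can be larger.

3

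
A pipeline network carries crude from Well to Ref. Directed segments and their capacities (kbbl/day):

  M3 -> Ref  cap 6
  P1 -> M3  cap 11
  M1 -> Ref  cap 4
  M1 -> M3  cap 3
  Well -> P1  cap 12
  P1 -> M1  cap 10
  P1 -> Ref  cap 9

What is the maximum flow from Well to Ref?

12

Augment Well→P1→Ref: bottleneck 9, flow now 9.
Augment Well→P1→M1→Ref: bottleneck 3, flow now 12.
No augmenting path remains; maximum flow = 12.
In the residual graph, reachable from Well: {Well}.
Min-cut edges: Well→P1 (12); capacity 12 = 12.
This cut is saturated, so no flow can exceed 12.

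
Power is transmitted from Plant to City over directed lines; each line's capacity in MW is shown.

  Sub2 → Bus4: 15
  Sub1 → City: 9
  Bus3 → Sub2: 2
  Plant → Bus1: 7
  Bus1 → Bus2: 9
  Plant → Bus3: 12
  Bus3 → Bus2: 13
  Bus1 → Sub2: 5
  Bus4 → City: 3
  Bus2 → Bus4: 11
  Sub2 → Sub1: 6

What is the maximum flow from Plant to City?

Augment Plant→Bus1→Sub2→Sub1→City: bottleneck 5, flow now 5.
Augment Plant→Bus1→Bus2→Bus4→City: bottleneck 2, flow now 7.
Augment Plant→Bus3→Sub2→Sub1→City: bottleneck 1, flow now 8.
Augment Plant→Bus3→Sub2→Bus4→City: bottleneck 1, flow now 9.
No augmenting path remains; maximum flow = 9.
In the residual graph, reachable from Plant: {Plant, Bus1, Bus3, Sub2, Bus2, Bus4}.
Min-cut edges: Sub2→Sub1 (6), Bus4→City (3); capacity 6 + 3 = 9.
This cut is saturated, so no flow can exceed 9.

9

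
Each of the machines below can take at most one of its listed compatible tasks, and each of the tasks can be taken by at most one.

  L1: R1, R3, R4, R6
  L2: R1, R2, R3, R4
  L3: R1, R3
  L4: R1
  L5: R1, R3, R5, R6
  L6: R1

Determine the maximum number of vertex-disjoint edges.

5

Unit-capacity flow: source→left, listed edges, right→sink; max matching = max flow.
Augmenting path L1→R1 (+1); matched 1.
Augmenting path L2→R2 (+1); matched 2.
Augmenting path L3→R3 (+1); matched 3.
Augmenting path L5→R5 (+1); matched 4.
Augmenting path L4→R1→L1→R4 (+1); matched 5.
No augmenting path remains; maximum matching = 5.
König certificate: {L1, L2, L3, L5, R1} is a vertex cover of size 5 (every listed pair touches it), so no matching can be larger.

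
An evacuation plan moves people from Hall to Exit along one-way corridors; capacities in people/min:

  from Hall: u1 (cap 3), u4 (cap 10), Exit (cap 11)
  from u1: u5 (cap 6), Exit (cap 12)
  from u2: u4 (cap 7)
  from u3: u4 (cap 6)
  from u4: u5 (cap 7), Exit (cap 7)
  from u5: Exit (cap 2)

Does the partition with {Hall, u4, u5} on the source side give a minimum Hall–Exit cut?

Given cut capacity: 3 + 11 + 7 + 2 = 23.
Augment Hall→Exit: bottleneck 11, flow now 11.
Augment Hall→u1→Exit: bottleneck 3, flow now 14.
Augment Hall→u4→Exit: bottleneck 7, flow now 21.
Augment Hall→u4→u5→Exit: bottleneck 2, flow now 23.
No augmenting path remains; maximum flow = 23.
Cut capacity 23 equals the max flow, so it is a minimum cut.

Yes — it is a minimum cut (capacity 23).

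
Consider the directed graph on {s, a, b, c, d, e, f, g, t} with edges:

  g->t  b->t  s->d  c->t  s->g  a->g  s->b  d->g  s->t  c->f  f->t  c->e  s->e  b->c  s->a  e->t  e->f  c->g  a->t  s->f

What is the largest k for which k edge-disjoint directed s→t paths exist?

6

Assign every edge capacity 1; by Menger, the answer equals the max flow.
Path s→t (+1); total 1.
Path s→a→t (+1); total 2.
Path s→b→t (+1); total 3.
Path s→e→t (+1); total 4.
Path s→f→t (+1); total 5.
Path s→g→t (+1); total 6.
No residual s→t path; max flow = 6.
Certifying cut of size 6: {g→t, s→a, s→b, s→e, s→f, s→t}.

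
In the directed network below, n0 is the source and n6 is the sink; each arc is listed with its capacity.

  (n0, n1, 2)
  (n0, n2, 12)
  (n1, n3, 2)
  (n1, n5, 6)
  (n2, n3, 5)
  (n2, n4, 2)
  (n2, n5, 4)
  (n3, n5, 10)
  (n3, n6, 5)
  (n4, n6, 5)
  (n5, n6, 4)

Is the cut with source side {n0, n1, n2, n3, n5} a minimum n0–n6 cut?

Yes — it is a minimum cut (capacity 11).

Given cut capacity: 2 + 5 + 4 = 11.
Augment n0→n1→n3→n6: bottleneck 2, flow now 2.
Augment n0→n2→n3→n6: bottleneck 3, flow now 5.
Augment n0→n2→n4→n6: bottleneck 2, flow now 7.
Augment n0→n2→n5→n6: bottleneck 4, flow now 11.
No augmenting path remains; maximum flow = 11.
Cut capacity 11 equals the max flow, so it is a minimum cut.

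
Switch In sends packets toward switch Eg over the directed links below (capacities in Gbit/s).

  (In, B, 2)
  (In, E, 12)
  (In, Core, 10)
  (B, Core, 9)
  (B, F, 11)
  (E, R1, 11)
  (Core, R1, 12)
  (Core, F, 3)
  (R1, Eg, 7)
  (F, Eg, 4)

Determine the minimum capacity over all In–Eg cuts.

11

Augment In→B→F→Eg: bottleneck 2, flow now 2.
Augment In→E→R1→Eg: bottleneck 7, flow now 9.
Augment In→Core→F→Eg: bottleneck 2, flow now 11.
No augmenting path remains; maximum flow = 11.
By max-flow min-cut, the minimum cut capacity equals the max flow.
In the residual graph, reachable from In: {In, B, E, Core, R1, F}.
Min-cut edges: R1→Eg (7), F→Eg (4); capacity 7 + 4 = 11.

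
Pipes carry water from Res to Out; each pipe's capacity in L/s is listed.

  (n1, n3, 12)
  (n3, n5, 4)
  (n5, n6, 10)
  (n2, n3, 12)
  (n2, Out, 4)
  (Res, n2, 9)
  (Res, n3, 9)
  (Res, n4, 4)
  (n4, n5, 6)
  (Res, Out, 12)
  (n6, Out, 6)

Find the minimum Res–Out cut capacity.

Augment Res→Out: bottleneck 12, flow now 12.
Augment Res→n2→Out: bottleneck 4, flow now 16.
Augment Res→n3→n5→n6→Out: bottleneck 4, flow now 20.
Augment Res→n4→n5→n6→Out: bottleneck 2, flow now 22.
No augmenting path remains; maximum flow = 22.
By max-flow min-cut, the minimum cut capacity equals the max flow.
In the residual graph, reachable from Res: {Res, n2, n3, n4, n5, n6}.
Min-cut edges: Res→Out (12), n2→Out (4), n6→Out (6); capacity 12 + 4 + 6 = 22.

22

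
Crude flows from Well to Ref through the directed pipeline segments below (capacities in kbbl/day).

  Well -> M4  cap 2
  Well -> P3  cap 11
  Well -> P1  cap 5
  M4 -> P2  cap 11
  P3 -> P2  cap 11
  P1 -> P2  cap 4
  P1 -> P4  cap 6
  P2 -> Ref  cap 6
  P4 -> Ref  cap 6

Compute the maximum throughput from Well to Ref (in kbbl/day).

Augment Well→M4→P2→Ref: bottleneck 2, flow now 2.
Augment Well→P3→P2→Ref: bottleneck 4, flow now 6.
Augment Well→P1→P4→Ref: bottleneck 5, flow now 11.
No augmenting path remains; maximum flow = 11.
In the residual graph, reachable from Well: {Well, M4, P3, P2}.
Min-cut edges: Well→P1 (5), P2→Ref (6); capacity 5 + 6 = 11.
This cut is saturated, so no flow can exceed 11.

11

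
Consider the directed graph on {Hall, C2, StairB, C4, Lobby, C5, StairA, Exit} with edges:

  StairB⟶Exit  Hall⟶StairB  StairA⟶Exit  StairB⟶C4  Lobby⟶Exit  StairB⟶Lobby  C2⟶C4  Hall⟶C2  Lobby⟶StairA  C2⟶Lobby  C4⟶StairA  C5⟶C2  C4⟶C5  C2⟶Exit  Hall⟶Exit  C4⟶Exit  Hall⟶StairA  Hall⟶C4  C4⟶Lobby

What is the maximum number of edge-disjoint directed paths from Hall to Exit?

5

Assign every edge capacity 1; by Menger, the answer equals the max flow.
Path Hall→Exit (+1); total 1.
Path Hall→C2→Exit (+1); total 2.
Path Hall→StairB→Exit (+1); total 3.
Path Hall→C4→Exit (+1); total 4.
Path Hall→StairA→Exit (+1); total 5.
No residual Hall→Exit path; max flow = 5.
Certifying cut of size 5: {Hall→C2, Hall→C4, Hall→Exit, Hall→StairA, Hall→StairB}.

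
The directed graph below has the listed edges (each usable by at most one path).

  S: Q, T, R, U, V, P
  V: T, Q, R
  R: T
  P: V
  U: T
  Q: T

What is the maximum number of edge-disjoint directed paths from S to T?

Assign every edge capacity 1; by Menger, the answer equals the max flow.
Path S→T (+1); total 1.
Path S→Q→T (+1); total 2.
Path S→R→T (+1); total 3.
Path S→U→T (+1); total 4.
Path S→V→T (+1); total 5.
No residual S→T path; max flow = 5.
Certifying cut of size 5: {Q→T, R→T, S→T, S→U, V→T}.

5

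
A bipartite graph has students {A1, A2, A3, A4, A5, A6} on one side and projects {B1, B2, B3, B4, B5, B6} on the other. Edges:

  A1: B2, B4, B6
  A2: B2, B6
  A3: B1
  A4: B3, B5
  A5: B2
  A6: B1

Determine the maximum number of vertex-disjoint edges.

5

Unit-capacity flow: source→left, listed edges, right→sink; max matching = max flow.
Augmenting path A1→B2 (+1); matched 1.
Augmenting path A2→B6 (+1); matched 2.
Augmenting path A3→B1 (+1); matched 3.
Augmenting path A4→B3 (+1); matched 4.
Augmenting path A5→B2→A1→B4 (+1); matched 5.
No augmenting path remains; maximum matching = 5.
König certificate: {A1, A2, A4, A5, B1} is a vertex cover of size 5 (every listed pair touches it), so no matching can be larger.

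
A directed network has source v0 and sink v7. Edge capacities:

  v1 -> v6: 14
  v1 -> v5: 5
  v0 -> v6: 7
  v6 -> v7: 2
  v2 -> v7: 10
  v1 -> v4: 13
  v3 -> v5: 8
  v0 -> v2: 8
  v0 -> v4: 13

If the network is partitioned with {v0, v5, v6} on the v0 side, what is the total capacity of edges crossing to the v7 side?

23

Edges leaving {v0, v5, v6}: v0→v2 (8), v0→v4 (13), v6→v7 (2).
Cut capacity = 8 + 13 + 2 = 23.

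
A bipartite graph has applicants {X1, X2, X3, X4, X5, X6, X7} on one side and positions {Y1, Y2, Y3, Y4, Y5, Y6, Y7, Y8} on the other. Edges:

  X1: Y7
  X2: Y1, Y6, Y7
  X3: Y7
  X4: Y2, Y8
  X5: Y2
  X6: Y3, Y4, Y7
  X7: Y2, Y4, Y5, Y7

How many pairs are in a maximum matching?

Unit-capacity flow: source→left, listed edges, right→sink; max matching = max flow.
Augmenting path X1→Y7 (+1); matched 1.
Augmenting path X2→Y1 (+1); matched 2.
Augmenting path X4→Y2 (+1); matched 3.
Augmenting path X6→Y3 (+1); matched 4.
Augmenting path X7→Y4 (+1); matched 5.
Augmenting path X5→Y2→X4→Y8 (+1); matched 6.
No augmenting path remains; maximum matching = 6.
König certificate: {X2, X4, X5, X6, X7, Y7} is a vertex cover of size 6 (every listed pair touches it), so no matching can be larger.

6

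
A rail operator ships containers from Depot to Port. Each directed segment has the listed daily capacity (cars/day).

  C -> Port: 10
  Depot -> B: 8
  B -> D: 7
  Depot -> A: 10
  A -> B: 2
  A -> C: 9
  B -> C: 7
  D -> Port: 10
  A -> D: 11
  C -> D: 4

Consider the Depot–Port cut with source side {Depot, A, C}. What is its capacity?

Edges leaving {Depot, A, C}: Depot→B (8), A→B (2), A→D (11), C→D (4), C→Port (10).
Cut capacity = 8 + 2 + 11 + 4 + 10 = 35.

35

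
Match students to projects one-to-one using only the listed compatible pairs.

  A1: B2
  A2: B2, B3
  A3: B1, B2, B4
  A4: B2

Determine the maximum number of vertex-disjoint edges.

Unit-capacity flow: source→left, listed edges, right→sink; max matching = max flow.
Augmenting path A1→B2 (+1); matched 1.
Augmenting path A2→B3 (+1); matched 2.
Augmenting path A3→B1 (+1); matched 3.
No augmenting path remains; maximum matching = 3.
König certificate: {A2, A3, B2} is a vertex cover of size 3 (every listed pair touches it), so no matching can be larger.

3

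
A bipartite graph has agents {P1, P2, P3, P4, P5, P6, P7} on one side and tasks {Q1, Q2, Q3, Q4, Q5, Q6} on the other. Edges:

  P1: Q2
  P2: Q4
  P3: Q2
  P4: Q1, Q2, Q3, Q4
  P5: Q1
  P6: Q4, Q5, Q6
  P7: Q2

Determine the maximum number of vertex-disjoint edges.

5

Unit-capacity flow: source→left, listed edges, right→sink; max matching = max flow.
Augmenting path P1→Q2 (+1); matched 1.
Augmenting path P2→Q4 (+1); matched 2.
Augmenting path P4→Q1 (+1); matched 3.
Augmenting path P6→Q5 (+1); matched 4.
Augmenting path P5→Q1→P4→Q3 (+1); matched 5.
No augmenting path remains; maximum matching = 5.
König certificate: {P2, P4, P5, P6, Q2} is a vertex cover of size 5 (every listed pair touches it), so no matching can be larger.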